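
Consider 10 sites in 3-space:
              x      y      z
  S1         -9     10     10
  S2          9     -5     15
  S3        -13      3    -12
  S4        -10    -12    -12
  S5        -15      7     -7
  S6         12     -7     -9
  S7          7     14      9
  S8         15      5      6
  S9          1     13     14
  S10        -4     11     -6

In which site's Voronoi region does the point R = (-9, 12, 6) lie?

S1

Since √ is increasing, it suffices to compare squared distances:
|RS1|² = (-9−(-9))² + (12−10)² + (6−10)² = 0 + 4 + 16 = 20
|RS2|² = (-9−9)² + (12−(-5))² + (6−15)² = 324 + 289 + 81 = 694
|RS3|² = (-9−(-13))² + (12−3)² + (6−(-12))² = 16 + 81 + 324 = 421
|RS4|² = (-9−(-10))² + (12−(-12))² + (6−(-12))² = 1 + 576 + 324 = 901
|RS5|² = (-9−(-15))² + (12−7)² + (6−(-7))² = 36 + 25 + 169 = 230
|RS6|² = (-9−12)² + (12−(-7))² + (6−(-9))² = 441 + 361 + 225 = 1027
|RS7|² = (-9−7)² + (12−14)² + (6−9)² = 256 + 4 + 9 = 269
|RS8|² = (-9−15)² + (12−5)² + (6−6)² = 576 + 49 + 0 = 625
|RS9|² = (-9−1)² + (12−13)² + (6−14)² = 100 + 1 + 64 = 165
d²(R, S10) = (-9−(-4))² + (12−11)² + (6−(-6))² = 25 + 1 + 144 = 170
The smallest is to S1, so R lies in the Voronoi region of S1.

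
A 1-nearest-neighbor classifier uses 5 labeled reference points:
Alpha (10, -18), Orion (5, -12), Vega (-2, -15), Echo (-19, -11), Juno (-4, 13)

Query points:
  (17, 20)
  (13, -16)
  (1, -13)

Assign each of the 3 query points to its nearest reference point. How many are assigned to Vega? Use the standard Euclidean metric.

(17, 20) — d² to each: Alpha:1493, Orion:1168, Vega:1586, Echo:2257, Juno:490 → nearest is Juno
(13, -16) — d² to each: Alpha:13, Orion:80, Vega:226, Echo:1049, Juno:1130 → nearest is Alpha
(1, -13) — d² to each: Alpha:106, Orion:17, Vega:13, Echo:404, Juno:701 → nearest is Vega
1 of the 3 points has Vega as nearest.

1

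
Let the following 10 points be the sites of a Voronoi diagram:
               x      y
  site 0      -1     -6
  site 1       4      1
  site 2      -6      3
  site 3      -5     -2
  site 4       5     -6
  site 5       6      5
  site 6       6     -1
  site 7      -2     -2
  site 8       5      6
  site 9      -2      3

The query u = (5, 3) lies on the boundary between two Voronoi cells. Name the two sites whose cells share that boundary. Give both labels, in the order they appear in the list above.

Squared distances from u to each site:
d²(u, site 0) = 36 + 81 = 117
d²(u, site 1) = 1 + 4 = 5
d²(u, site 2) = 121 + 0 = 121
d²(u, site 3) = 100 + 25 = 125
d²(u, site 4) = 0 + 81 = 81
d²(u, site 5) = 1 + 4 = 5
d²(u, site 6) = 1 + 16 = 17
d²(u, site 7) = 49 + 25 = 74
d²(u, site 8) = 0 + 9 = 9
d²(u, site 9) = 49 + 0 = 49
u is equidistant from site 1 and site 5 (both at squared distance 5), and every other site is strictly farther — so u lies on the site 1–site 5 Voronoi edge.

site 1 and site 5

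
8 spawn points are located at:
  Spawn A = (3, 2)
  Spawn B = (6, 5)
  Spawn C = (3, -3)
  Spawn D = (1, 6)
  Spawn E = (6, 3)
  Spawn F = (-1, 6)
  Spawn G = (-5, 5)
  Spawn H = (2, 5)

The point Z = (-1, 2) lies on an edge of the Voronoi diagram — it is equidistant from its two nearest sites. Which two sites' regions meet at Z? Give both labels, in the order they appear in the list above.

Spawn A and Spawn F

Squared distances from Z to each site:
d²(Z, Spawn A) = 16 + 0 = 16
d²(Z, Spawn B) = 49 + 9 = 58
d²(Z, Spawn C) = 16 + 25 = 41
d²(Z, Spawn D) = 4 + 16 = 20
d²(Z, Spawn E) = 49 + 1 = 50
d²(Z, Spawn F) = 0 + 16 = 16
d²(Z, Spawn G) = 16 + 9 = 25
d²(Z, Spawn H) = 9 + 9 = 18
Z is equidistant from Spawn A and Spawn F (both at squared distance 16), and every other site is strictly farther — so Z lies on the Spawn A–Spawn F Voronoi edge.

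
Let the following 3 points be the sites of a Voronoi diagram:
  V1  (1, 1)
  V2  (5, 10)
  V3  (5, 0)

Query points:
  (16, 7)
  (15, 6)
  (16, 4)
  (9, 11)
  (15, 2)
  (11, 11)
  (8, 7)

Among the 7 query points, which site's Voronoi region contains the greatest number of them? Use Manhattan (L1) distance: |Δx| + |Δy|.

V2

(16, 7) — d to each: V1:21, V2:14, V3:18 → nearest is V2
(15, 6) — d to each: V1:19, V2:14, V3:16 → nearest is V2
(16, 4) — d to each: V1:18, V2:17, V3:15 → nearest is V3
(9, 11) — d to each: V1:18, V2:5, V3:15 → nearest is V2
(15, 2) — d to each: V1:15, V2:18, V3:12 → nearest is V3
(11, 11) — d to each: V1:20, V2:7, V3:17 → nearest is V2
(8, 7) — d to each: V1:13, V2:6, V3:10 → nearest is V2
Tally — V2:5, V3:2. V2 captures the most (5).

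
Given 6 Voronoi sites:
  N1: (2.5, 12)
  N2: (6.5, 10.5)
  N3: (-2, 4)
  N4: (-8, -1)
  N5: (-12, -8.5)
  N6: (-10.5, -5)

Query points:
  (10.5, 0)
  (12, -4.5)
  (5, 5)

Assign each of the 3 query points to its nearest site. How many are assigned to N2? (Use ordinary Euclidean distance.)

3

(10.5, 0) — d² to each: N1:208, N2:126.25, N3:172.25, N4:343.25, N5:578.5, N6:466 → nearest is N2
(12, -4.5) — d² to each: N1:362.5, N2:255.25, N3:268.25, N4:412.25, N5:592, N6:506.5 → nearest is N2
(5, 5) — d² to each: N1:55.25, N2:32.5, N3:50, N4:205, N5:471.25, N6:340.25 → nearest is N2
3 of the 3 points have N2 as nearest.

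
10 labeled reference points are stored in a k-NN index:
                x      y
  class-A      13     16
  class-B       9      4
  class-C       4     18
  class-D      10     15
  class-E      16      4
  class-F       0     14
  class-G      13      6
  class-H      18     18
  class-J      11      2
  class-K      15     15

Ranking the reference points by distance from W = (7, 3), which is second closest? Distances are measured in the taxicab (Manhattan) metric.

class-J

d(W, class-A) = 6 + 13 = 19
d(W, class-B) = 2 + 1 = 3
d(W, class-C) = 3 + 15 = 18
d(W, class-D) = 3 + 12 = 15
d(W, class-E) = 9 + 1 = 10
d(W, class-F) = 7 + 11 = 18
d(W, class-G) = 6 + 3 = 9
d(W, class-H) = 11 + 15 = 26
d(W, class-J) = 4 + 1 = 5
d(W, class-K) = 8 + 12 = 20
Sorted ascending: class-B, class-J, class-G, … — the second-nearest is class-J.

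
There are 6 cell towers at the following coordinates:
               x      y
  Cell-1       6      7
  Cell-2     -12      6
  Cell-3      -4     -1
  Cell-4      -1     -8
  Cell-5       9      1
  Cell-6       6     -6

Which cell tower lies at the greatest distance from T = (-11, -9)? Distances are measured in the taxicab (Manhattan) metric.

d(T, Cell-1) = |-11−6| + |-9−7| = 17 + 16 = 33
d(T, Cell-2) = |-11−(-12)| + |-9−6| = 1 + 15 = 16
d(T, Cell-3) = |-11−(-4)| + |-9−(-1)| = 7 + 8 = 15
d(T, Cell-4) = |-11−(-1)| + |-9−(-8)| = 10 + 1 = 11
d(T, Cell-5) = |-11−9| + |-9−1| = 20 + 10 = 30
d(T, Cell-6) = |-11−6| + |-9−(-6)| = 17 + 3 = 20
The largest is to Cell-1.

Cell-1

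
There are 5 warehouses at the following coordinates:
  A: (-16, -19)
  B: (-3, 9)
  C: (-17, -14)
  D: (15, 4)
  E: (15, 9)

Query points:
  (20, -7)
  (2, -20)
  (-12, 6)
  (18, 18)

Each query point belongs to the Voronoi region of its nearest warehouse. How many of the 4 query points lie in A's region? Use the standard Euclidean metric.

(20, -7) — d² to each: A:1440, B:785, C:1418, D:146, E:281 → nearest is D
(2, -20) — d² to each: A:325, B:866, C:397, D:745, E:1010 → nearest is A
(-12, 6) — d² to each: A:641, B:90, C:425, D:733, E:738 → nearest is B
(18, 18) — d² to each: A:2525, B:522, C:2249, D:205, E:90 → nearest is E
1 of the 4 points has A as nearest.

1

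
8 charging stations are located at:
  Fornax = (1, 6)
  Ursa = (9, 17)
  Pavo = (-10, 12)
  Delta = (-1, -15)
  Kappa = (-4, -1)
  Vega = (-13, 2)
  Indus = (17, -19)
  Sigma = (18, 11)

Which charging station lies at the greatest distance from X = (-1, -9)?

Compare squared distances (the ordering matches that of the actual distances):
d²(X, Fornax) = 4 + 225 = 229
d²(X, Ursa) = 100 + 676 = 776
d²(X, Pavo) = 81 + 441 = 522
d²(X, Delta) = 0 + 36 = 36
d²(X, Kappa) = 9 + 64 = 73
d²(X, Vega) = 144 + 121 = 265
d²(X, Indus) = 324 + 100 = 424
d²(X, Sigma) = 361 + 400 = 761
The largest is to Ursa.

Ursa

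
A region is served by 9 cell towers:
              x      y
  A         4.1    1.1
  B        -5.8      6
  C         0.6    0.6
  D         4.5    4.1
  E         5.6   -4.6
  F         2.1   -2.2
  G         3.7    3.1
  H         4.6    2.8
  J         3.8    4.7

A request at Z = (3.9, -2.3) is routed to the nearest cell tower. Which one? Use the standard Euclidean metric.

Squared Euclidean distances:
|ZA|² = (3.9−4.1)² + (-2.3−1.1)² = 0.04 + 11.56 = 11.6
|ZB|² = (3.9−(-5.8))² + (-2.3−6)² = 94.09 + 68.89 = 162.98
|ZC|² = (3.9−0.6)² + (-2.3−0.6)² = 10.89 + 8.41 = 19.3
|ZD|² = (3.9−4.5)² + (-2.3−4.1)² = 0.36 + 40.96 = 41.32
|ZE|² = (3.9−5.6)² + (-2.3−(-4.6))² = 2.89 + 5.29 = 8.18
|ZF|² = (3.9−2.1)² + (-2.3−(-2.2))² = 3.24 + 0.01 = 3.25
|ZG|² = (3.9−3.7)² + (-2.3−3.1)² = 0.04 + 29.16 = 29.2
|ZH|² = (3.9−4.6)² + (-2.3−2.8)² = 0.49 + 26.01 = 26.5
|ZJ|² = (3.9−3.8)² + (-2.3−4.7)² = 0.01 + 49 = 49.01
The smallest is to F, so Z lies in the Voronoi region of F.

F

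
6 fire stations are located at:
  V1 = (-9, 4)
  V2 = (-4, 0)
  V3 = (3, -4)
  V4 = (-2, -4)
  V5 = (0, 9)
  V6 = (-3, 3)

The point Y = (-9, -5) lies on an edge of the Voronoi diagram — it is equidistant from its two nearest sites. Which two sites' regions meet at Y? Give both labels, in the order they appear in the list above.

Squared distances from Y to each site:
|YV1|² = (-9−(-9))² + (-5−4)² = 0 + 81 = 81
|YV2|² = (-9−(-4))² + (-5−0)² = 25 + 25 = 50
|YV3|² = (-9−3)² + (-5−(-4))² = 144 + 1 = 145
|YV4|² = (-9−(-2))² + (-5−(-4))² = 49 + 1 = 50
|YV5|² = (-9−0)² + (-5−9)² = 81 + 196 = 277
|YV6|² = (-9−(-3))² + (-5−3)² = 36 + 64 = 100
Y is equidistant from V2 and V4 (both at squared distance 50), and every other site is strictly farther — so Y lies on the V2–V4 Voronoi edge.

V2 and V4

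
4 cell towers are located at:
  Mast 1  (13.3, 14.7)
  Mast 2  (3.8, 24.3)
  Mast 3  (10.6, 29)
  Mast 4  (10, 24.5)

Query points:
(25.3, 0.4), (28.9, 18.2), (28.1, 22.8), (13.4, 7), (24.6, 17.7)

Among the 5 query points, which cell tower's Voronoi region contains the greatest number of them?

(25.3, 0.4) — d² to each: Mast 1:348.49, Mast 2:1033.46, Mast 3:1034.05, Mast 4:814.9 → nearest is Mast 1
(28.9, 18.2) — d² to each: Mast 1:255.61, Mast 2:667.22, Mast 3:451.53, Mast 4:396.9 → nearest is Mast 1
(28.1, 22.8) — d² to each: Mast 1:284.65, Mast 2:592.74, Mast 3:344.69, Mast 4:330.5 → nearest is Mast 1
(13.4, 7) — d² to each: Mast 1:59.3, Mast 2:391.45, Mast 3:491.84, Mast 4:317.81 → nearest is Mast 1
(24.6, 17.7) — d² to each: Mast 1:136.69, Mast 2:476.2, Mast 3:323.69, Mast 4:259.4 → nearest is Mast 1
Tally — Mast 1:5. Mast 1 captures the most (5).

Mast 1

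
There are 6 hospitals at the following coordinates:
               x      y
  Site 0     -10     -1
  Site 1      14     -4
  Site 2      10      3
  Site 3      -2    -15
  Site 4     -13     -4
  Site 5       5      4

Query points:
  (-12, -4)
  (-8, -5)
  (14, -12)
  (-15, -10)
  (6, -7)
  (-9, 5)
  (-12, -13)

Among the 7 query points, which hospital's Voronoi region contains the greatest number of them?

Site 4

(-12, -4) — d² to each: Site 0:13, Site 1:676, Site 2:533, Site 3:221, Site 4:1, Site 5:353 → nearest is Site 4
(-8, -5) — d² to each: Site 0:20, Site 1:485, Site 2:388, Site 3:136, Site 4:26, Site 5:250 → nearest is Site 0
(14, -12) — d² to each: Site 0:697, Site 1:64, Site 2:241, Site 3:265, Site 4:793, Site 5:337 → nearest is Site 1
(-15, -10) — d² to each: Site 0:106, Site 1:877, Site 2:794, Site 3:194, Site 4:40, Site 5:596 → nearest is Site 4
(6, -7) — d² to each: Site 0:292, Site 1:73, Site 2:116, Site 3:128, Site 4:370, Site 5:122 → nearest is Site 1
(-9, 5) — d² to each: Site 0:37, Site 1:610, Site 2:365, Site 3:449, Site 4:97, Site 5:197 → nearest is Site 0
(-12, -13) — d² to each: Site 0:148, Site 1:757, Site 2:740, Site 3:104, Site 4:82, Site 5:578 → nearest is Site 4
Tally — Site 0:2, Site 1:2, Site 4:3. Site 4 captures the most (3).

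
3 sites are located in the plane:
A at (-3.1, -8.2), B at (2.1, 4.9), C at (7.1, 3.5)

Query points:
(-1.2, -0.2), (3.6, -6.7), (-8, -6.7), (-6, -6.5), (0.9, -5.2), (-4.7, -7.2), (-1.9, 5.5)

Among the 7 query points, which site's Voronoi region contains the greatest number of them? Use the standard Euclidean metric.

A

(-1.2, -0.2) — d² to each: A:67.61, B:36.9, C:82.58 → nearest is B
(3.6, -6.7) — d² to each: A:47.14, B:136.81, C:116.29 → nearest is A
(-8, -6.7) — d² to each: A:26.26, B:236.57, C:332.05 → nearest is A
(-6, -6.5) — d² to each: A:11.3, B:195.57, C:271.61 → nearest is A
(0.9, -5.2) — d² to each: A:25, B:103.45, C:114.13 → nearest is A
(-4.7, -7.2) — d² to each: A:3.56, B:192.65, C:253.73 → nearest is A
(-1.9, 5.5) — d² to each: A:189.13, B:16.36, C:85 → nearest is B
Tally — A:5, B:2. A captures the most (5).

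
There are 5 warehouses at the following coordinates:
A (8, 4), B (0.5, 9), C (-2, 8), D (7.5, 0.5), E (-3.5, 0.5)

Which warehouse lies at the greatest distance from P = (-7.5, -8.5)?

A

Compare squared distances (the ordering matches that of the actual distances):
|PA|² = 240.25 + 156.25 = 396.5
|PB|² = 64 + 306.25 = 370.25
|PC|² = 30.25 + 272.25 = 302.5
|PD|² = 225 + 81 = 306
|PE|² = 16 + 81 = 97
The largest is to A.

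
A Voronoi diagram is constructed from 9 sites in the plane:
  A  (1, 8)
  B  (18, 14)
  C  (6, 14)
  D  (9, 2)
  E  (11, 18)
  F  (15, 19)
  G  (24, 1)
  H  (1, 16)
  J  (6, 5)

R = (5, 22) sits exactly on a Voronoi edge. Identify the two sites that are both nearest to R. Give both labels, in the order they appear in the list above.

Squared distances from R to each site:
|RA|² = 16 + 196 = 212
|RB|² = 169 + 64 = 233
|RC|² = 1 + 64 = 65
|RD|² = 16 + 400 = 416
|RE|² = 36 + 16 = 52
|RF|² = 100 + 9 = 109
|RG|² = 361 + 441 = 802
|RH|² = 16 + 36 = 52
|RJ|² = 1 + 289 = 290
R is equidistant from E and H (both at squared distance 52), and every other site is strictly farther — so R lies on the E–H Voronoi edge.

E and H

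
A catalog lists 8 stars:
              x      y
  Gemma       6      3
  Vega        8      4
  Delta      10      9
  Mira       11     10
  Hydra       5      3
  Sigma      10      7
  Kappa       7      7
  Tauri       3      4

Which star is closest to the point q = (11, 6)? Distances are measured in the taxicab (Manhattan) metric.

d(q, Gemma) = 5 + 3 = 8
d(q, Vega) = 3 + 2 = 5
d(q, Delta) = 1 + 3 = 4
d(q, Mira) = 0 + 4 = 4
d(q, Hydra) = 6 + 3 = 9
d(q, Sigma) = 1 + 1 = 2
d(q, Kappa) = 4 + 1 = 5
d(q, Tauri) = 8 + 2 = 10
Sigma is nearest.

Sigma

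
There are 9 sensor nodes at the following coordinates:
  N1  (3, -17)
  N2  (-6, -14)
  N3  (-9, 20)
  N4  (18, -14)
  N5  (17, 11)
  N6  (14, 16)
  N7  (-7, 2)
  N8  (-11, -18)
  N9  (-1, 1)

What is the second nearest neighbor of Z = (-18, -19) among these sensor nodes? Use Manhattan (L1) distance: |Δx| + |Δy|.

N2

d(Z,N1) = |-18−3| + |-19−(-17)| = 21 + 2 = 23
d(Z,N2) = |-18−(-6)| + |-19−(-14)| = 12 + 5 = 17
d(Z,N3) = |-18−(-9)| + |-19−20| = 9 + 39 = 48
d(Z,N4) = |-18−18| + |-19−(-14)| = 36 + 5 = 41
d(Z,N5) = |-18−17| + |-19−11| = 35 + 30 = 65
d(Z,N6) = |-18−14| + |-19−16| = 32 + 35 = 67
d(Z,N7) = |-18−(-7)| + |-19−2| = 11 + 21 = 32
d(Z,N8) = |-18−(-11)| + |-19−(-18)| = 7 + 1 = 8
d(Z,N9) = |-18−(-1)| + |-19−1| = 17 + 20 = 37
Sorted ascending: N8, N2, N1, … — the second-nearest is N2.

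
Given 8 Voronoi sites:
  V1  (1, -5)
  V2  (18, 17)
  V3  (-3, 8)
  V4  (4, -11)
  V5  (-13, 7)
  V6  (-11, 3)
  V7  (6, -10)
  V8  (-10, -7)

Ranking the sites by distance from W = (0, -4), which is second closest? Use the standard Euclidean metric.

V4

Since √ is increasing, it suffices to compare squared distances:
|WV1|² = 1 + 1 = 2
|WV2|² = 324 + 441 = 765
|WV3|² = 9 + 144 = 153
|WV4|² = 16 + 49 = 65
|WV5|² = 169 + 121 = 290
|WV6|² = 121 + 49 = 170
|WV7|² = 36 + 36 = 72
|WV8|² = 100 + 9 = 109
Sorted ascending: V1, V4, V7, … — the second-nearest is V4.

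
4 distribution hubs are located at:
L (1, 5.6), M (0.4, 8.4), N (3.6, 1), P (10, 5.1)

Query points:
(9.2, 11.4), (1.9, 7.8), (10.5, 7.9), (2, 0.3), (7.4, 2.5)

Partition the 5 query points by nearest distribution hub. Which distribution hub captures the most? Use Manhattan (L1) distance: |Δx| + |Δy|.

P

(9.2, 11.4) — d to each: L:14, M:11.8, N:16, P:7.1 → nearest is P
(1.9, 7.8) — d to each: L:3.1, M:2.1, N:8.5, P:10.8 → nearest is M
(10.5, 7.9) — d to each: L:11.8, M:10.6, N:13.8, P:3.3 → nearest is P
(2, 0.3) — d to each: L:6.3, M:9.7, N:2.3, P:12.8 → nearest is N
(7.4, 2.5) — d to each: L:9.5, M:12.9, N:5.3, P:5.2 → nearest is P
Tally — M:1, N:1, P:3. P captures the most (3).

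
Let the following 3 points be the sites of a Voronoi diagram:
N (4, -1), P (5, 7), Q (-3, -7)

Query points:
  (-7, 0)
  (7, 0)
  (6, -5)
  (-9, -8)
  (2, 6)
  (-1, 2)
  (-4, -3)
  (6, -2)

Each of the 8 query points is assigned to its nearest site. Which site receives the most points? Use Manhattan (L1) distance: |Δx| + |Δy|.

(-7, 0) — d to each: N:12, P:19, Q:11 → nearest is Q
(7, 0) — d to each: N:4, P:9, Q:17 → nearest is N
(6, -5) — d to each: N:6, P:13, Q:11 → nearest is N
(-9, -8) — d to each: N:20, P:29, Q:7 → nearest is Q
(2, 6) — d to each: N:9, P:4, Q:18 → nearest is P
(-1, 2) — d to each: N:8, P:11, Q:11 → nearest is N
(-4, -3) — d to each: N:10, P:19, Q:5 → nearest is Q
(6, -2) — d to each: N:3, P:10, Q:14 → nearest is N
Tally — N:4, P:1, Q:3. N captures the most (4).

N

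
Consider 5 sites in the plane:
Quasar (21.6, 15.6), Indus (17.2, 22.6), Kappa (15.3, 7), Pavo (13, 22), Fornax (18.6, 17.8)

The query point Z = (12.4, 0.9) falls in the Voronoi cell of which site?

Since √ is increasing, it suffices to compare squared distances:
d²(Z, Quasar) = (12.4−21.6)² + (0.9−15.6)² = 84.64 + 216.09 = 300.73
d²(Z, Indus) = (12.4−17.2)² + (0.9−22.6)² = 23.04 + 470.89 = 493.93
d²(Z, Kappa) = (12.4−15.3)² + (0.9−7)² = 8.41 + 37.21 = 45.62
d²(Z, Pavo) = (12.4−13)² + (0.9−22)² = 0.36 + 445.21 = 445.57
d²(Z, Fornax) = (12.4−18.6)² + (0.9−17.8)² = 38.44 + 285.61 = 324.05
Kappa is nearest.

Kappa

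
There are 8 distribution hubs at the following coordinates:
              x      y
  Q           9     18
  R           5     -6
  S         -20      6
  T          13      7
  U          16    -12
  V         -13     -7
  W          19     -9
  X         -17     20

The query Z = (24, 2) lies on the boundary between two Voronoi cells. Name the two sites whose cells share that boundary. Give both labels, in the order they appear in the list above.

Squared distances from Z to each site:
|ZQ|² = (24−9)² + (2−18)² = 225 + 256 = 481
|ZR|² = (24−5)² + (2−(-6))² = 361 + 64 = 425
|ZS|² = (24−(-20))² + (2−6)² = 1936 + 16 = 1952
|ZT|² = (24−13)² + (2−7)² = 121 + 25 = 146
|ZU|² = (24−16)² + (2−(-12))² = 64 + 196 = 260
|ZV|² = (24−(-13))² + (2−(-7))² = 1369 + 81 = 1450
|ZW|² = (24−19)² + (2−(-9))² = 25 + 121 = 146
|ZX|² = (24−(-17))² + (2−20)² = 1681 + 324 = 2005
Z is equidistant from T and W (both at squared distance 146), and every other site is strictly farther — so Z lies on the T–W Voronoi edge.

T and W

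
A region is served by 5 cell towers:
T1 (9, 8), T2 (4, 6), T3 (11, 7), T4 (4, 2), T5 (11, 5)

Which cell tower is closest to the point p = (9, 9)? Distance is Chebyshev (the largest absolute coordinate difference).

T1

d(p,T1) = max(0, 1) = 1
d(p,T2) = max(5, 3) = 5
d(p,T3) = max(2, 2) = 2
d(p,T4) = max(5, 7) = 7
d(p,T5) = max(2, 4) = 4
Minimum is at T1.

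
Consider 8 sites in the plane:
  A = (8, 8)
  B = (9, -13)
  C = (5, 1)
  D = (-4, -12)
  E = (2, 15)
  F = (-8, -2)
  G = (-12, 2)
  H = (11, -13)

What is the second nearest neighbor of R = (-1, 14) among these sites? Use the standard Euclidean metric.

A

Since √ is increasing, it suffices to compare squared distances:
|RA|² = (-1−8)² + (14−8)² = 81 + 36 = 117
|RB|² = (-1−9)² + (14−(-13))² = 100 + 729 = 829
|RC|² = (-1−5)² + (14−1)² = 36 + 169 = 205
|RD|² = (-1−(-4))² + (14−(-12))² = 9 + 676 = 685
|RE|² = (-1−2)² + (14−15)² = 9 + 1 = 10
|RF|² = (-1−(-8))² + (14−(-2))² = 49 + 256 = 305
|RG|² = (-1−(-12))² + (14−2)² = 121 + 144 = 265
|RH|² = (-1−11)² + (14−(-13))² = 144 + 729 = 873
Sorted ascending: E, A, C, … — the second-nearest is A.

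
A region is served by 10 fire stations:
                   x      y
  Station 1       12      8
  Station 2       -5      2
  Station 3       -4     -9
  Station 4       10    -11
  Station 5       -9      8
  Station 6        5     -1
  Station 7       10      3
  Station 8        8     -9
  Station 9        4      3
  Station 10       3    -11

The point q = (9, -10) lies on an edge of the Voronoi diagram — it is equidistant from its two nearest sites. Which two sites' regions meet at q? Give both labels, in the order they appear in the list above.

Squared distances from q to each site:
d²(q, Station 1) = 9 + 324 = 333
d²(q, Station 2) = 196 + 144 = 340
d²(q, Station 3) = 169 + 1 = 170
d²(q, Station 4) = 1 + 1 = 2
d²(q, Station 5) = 324 + 324 = 648
d²(q, Station 6) = 16 + 81 = 97
d²(q, Station 7) = 1 + 169 = 170
d²(q, Station 8) = 1 + 1 = 2
d²(q, Station 9) = 25 + 169 = 194
d²(q, Station 10) = 36 + 1 = 37
q is equidistant from Station 4 and Station 8 (both at squared distance 2), and every other site is strictly farther — so q lies on the Station 4–Station 8 Voronoi edge.

Station 4 and Station 8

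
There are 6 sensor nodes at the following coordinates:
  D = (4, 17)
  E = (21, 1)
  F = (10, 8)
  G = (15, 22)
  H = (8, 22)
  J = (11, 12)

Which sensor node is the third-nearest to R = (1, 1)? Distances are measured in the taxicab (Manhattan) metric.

d(R,D) = |1−4| + |1−17| = 3 + 16 = 19
d(R,E) = |1−21| + |1−1| = 20 + 0 = 20
d(R,F) = |1−10| + |1−8| = 9 + 7 = 16
d(R,G) = |1−15| + |1−22| = 14 + 21 = 35
d(R,H) = |1−8| + |1−22| = 7 + 21 = 28
d(R,J) = |1−11| + |1−12| = 10 + 11 = 21
Sorted ascending: F, D, E, J, … — the third-nearest is E.

E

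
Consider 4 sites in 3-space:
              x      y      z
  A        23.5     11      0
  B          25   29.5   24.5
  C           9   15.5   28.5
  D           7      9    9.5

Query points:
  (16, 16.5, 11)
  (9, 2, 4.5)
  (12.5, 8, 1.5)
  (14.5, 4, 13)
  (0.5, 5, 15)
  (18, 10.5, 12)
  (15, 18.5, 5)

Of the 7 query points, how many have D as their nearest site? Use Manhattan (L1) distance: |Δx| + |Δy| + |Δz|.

6

(16, 16.5, 11) — d to each: A:24, B:35.5, C:25.5, D:18 → nearest is D
(9, 2, 4.5) — d to each: A:28, B:63.5, C:37.5, D:14 → nearest is D
(12.5, 8, 1.5) — d to each: A:15.5, B:57, C:38, D:14.5 → nearest is D
(14.5, 4, 13) — d to each: A:29, B:47.5, C:32.5, D:16 → nearest is D
(0.5, 5, 15) — d to each: A:44, B:58.5, C:32.5, D:16 → nearest is D
(18, 10.5, 12) — d to each: A:18, B:38.5, C:30.5, D:15 → nearest is D
(15, 18.5, 5) — d to each: A:21, B:40.5, C:32.5, D:22 → nearest is A
6 of the 7 points have D as nearest.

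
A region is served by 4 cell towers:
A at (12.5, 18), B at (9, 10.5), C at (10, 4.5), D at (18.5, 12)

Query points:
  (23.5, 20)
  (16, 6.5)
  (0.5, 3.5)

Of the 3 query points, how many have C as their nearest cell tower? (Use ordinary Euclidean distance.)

1

(23.5, 20) — d² to each: A:125, B:300.5, C:422.5, D:89 → nearest is D
(16, 6.5) — d² to each: A:144.5, B:65, C:40, D:36.5 → nearest is D
(0.5, 3.5) — d² to each: A:354.25, B:121.25, C:91.25, D:396.25 → nearest is C
1 of the 3 points has C as nearest.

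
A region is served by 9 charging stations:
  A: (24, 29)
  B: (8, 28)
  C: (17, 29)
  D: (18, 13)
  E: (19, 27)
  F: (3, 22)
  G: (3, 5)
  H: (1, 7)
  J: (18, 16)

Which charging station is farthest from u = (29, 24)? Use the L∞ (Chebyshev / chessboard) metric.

d(u,A) = max(5, 5) = 5
d(u,B) = max(21, 4) = 21
d(u,C) = max(12, 5) = 12
d(u,D) = max(11, 11) = 11
d(u,E) = max(10, 3) = 10
d(u,F) = max(26, 2) = 26
d(u,G) = max(26, 19) = 26
d(u,H) = max(28, 17) = 28
d(u,J) = max(11, 8) = 11
The largest is to H.

H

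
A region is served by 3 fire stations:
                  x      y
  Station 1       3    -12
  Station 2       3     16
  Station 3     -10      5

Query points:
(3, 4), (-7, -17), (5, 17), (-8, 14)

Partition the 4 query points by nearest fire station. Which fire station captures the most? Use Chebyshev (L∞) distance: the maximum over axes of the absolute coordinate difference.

(3, 4) — d to each: Station 1:16, Station 2:12, Station 3:13 → nearest is Station 2
(-7, -17) — d to each: Station 1:10, Station 2:33, Station 3:22 → nearest is Station 1
(5, 17) — d to each: Station 1:29, Station 2:2, Station 3:15 → nearest is Station 2
(-8, 14) — d to each: Station 1:26, Station 2:11, Station 3:9 → nearest is Station 3
Tally — Station 1:1, Station 2:2, Station 3:1. Station 2 captures the most (2).

Station 2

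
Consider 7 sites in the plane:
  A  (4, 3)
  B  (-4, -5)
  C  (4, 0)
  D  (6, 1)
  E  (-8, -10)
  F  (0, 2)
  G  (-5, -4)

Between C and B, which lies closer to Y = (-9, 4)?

Compare squared distances:
|YC|² = (-9−4)² + (4−0)² = 169 + 16 = 185
|YB|² = (-9−(-4))² + (4−(-5))² = 25 + 81 = 106
185 > 106, so B is closer.

B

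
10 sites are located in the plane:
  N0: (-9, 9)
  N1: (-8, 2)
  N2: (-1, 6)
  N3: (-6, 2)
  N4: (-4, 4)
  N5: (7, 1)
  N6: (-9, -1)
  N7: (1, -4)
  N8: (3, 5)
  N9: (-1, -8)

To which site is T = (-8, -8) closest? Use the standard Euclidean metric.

N9

Since √ is increasing, it suffices to compare squared distances:
|TN0|² = 1 + 289 = 290
|TN1|² = 0 + 100 = 100
|TN2|² = 49 + 196 = 245
|TN3|² = 4 + 100 = 104
|TN4|² = 16 + 144 = 160
|TN5|² = 225 + 81 = 306
|TN6|² = 1 + 49 = 50
|TN7|² = 81 + 16 = 97
|TN8|² = 121 + 169 = 290
|TN9|² = 49 + 0 = 49
Minimum is at N9.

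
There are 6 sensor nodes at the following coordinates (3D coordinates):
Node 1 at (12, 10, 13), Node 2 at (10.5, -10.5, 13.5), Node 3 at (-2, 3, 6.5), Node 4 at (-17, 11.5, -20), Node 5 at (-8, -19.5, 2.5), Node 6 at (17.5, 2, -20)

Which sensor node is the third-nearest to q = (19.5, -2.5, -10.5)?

Compare squared distances (the ordering matches that of the actual distances):
d²(q, Node 1) = (19.5−12)² + (-2.5−10)² + (-10.5−13)² = 56.25 + 156.25 + 552.25 = 764.75
d²(q, Node 2) = (19.5−10.5)² + (-2.5−(-10.5))² + (-10.5−13.5)² = 81 + 64 + 576 = 721
d²(q, Node 3) = (19.5−(-2))² + (-2.5−3)² + (-10.5−6.5)² = 462.25 + 30.25 + 289 = 781.5
d²(q, Node 4) = (19.5−(-17))² + (-2.5−11.5)² + (-10.5−(-20))² = 1332.25 + 196 + 90.25 = 1618.5
d²(q, Node 5) = (19.5−(-8))² + (-2.5−(-19.5))² + (-10.5−2.5)² = 756.25 + 289 + 169 = 1214.25
d²(q, Node 6) = (19.5−17.5)² + (-2.5−2)² + (-10.5−(-20))² = 4 + 20.25 + 90.25 = 114.5
Sorted ascending: Node 6, Node 2, Node 1, Node 3, … — the third-nearest is Node 1.

Node 1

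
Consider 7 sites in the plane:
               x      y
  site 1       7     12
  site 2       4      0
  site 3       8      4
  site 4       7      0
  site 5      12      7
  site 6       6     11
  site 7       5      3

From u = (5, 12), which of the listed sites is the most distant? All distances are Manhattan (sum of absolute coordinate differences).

d(u, site 1) = |5−7| + |12−12| = 2 + 0 = 2
d(u, site 2) = |5−4| + |12−0| = 1 + 12 = 13
d(u, site 3) = |5−8| + |12−4| = 3 + 8 = 11
d(u, site 4) = |5−7| + |12−0| = 2 + 12 = 14
d(u, site 5) = |5−12| + |12−7| = 7 + 5 = 12
d(u, site 6) = |5−6| + |12−11| = 1 + 1 = 2
d(u, site 7) = |5−5| + |12−3| = 0 + 9 = 9
The largest is to site 4.

site 4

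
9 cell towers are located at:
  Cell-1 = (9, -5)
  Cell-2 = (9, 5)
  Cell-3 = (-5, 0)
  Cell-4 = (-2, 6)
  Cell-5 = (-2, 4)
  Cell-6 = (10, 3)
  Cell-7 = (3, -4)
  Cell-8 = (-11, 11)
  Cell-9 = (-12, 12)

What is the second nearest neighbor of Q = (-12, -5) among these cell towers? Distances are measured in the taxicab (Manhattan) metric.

Cell-7

d(Q, Cell-1) = |-12−9| + |-5−(-5)| = 21 + 0 = 21
d(Q, Cell-2) = |-12−9| + |-5−5| = 21 + 10 = 31
d(Q, Cell-3) = |-12−(-5)| + |-5−0| = 7 + 5 = 12
d(Q, Cell-4) = |-12−(-2)| + |-5−6| = 10 + 11 = 21
d(Q, Cell-5) = |-12−(-2)| + |-5−4| = 10 + 9 = 19
d(Q, Cell-6) = |-12−10| + |-5−3| = 22 + 8 = 30
d(Q, Cell-7) = |-12−3| + |-5−(-4)| = 15 + 1 = 16
d(Q, Cell-8) = |-12−(-11)| + |-5−11| = 1 + 16 = 17
d(Q, Cell-9) = |-12−(-12)| + |-5−12| = 0 + 17 = 17
Sorted ascending: Cell-3, Cell-7, Cell-8, … — the second-nearest is Cell-7.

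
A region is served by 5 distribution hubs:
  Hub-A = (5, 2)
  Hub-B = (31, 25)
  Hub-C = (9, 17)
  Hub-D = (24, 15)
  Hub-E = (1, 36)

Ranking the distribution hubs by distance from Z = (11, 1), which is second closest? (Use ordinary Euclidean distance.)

Hub-C

Squared Euclidean distances:
d²(Z, Hub-A) = (11−5)² + (1−2)² = 36 + 1 = 37
d²(Z, Hub-B) = (11−31)² + (1−25)² = 400 + 576 = 976
d²(Z, Hub-C) = (11−9)² + (1−17)² = 4 + 256 = 260
d²(Z, Hub-D) = (11−24)² + (1−15)² = 169 + 196 = 365
d²(Z, Hub-E) = (11−1)² + (1−36)² = 100 + 1225 = 1325
Sorted ascending: Hub-A, Hub-C, Hub-D, … — the second-nearest is Hub-C.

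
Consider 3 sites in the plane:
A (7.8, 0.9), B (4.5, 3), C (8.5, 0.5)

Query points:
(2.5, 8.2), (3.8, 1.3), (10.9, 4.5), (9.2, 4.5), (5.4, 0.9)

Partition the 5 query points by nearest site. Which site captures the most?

B

(2.5, 8.2) — d² to each: A:81.38, B:31.04, C:95.29 → nearest is B
(3.8, 1.3) — d² to each: A:16.16, B:3.38, C:22.73 → nearest is B
(10.9, 4.5) — d² to each: A:22.57, B:43.21, C:21.76 → nearest is C
(9.2, 4.5) — d² to each: A:14.92, B:24.34, C:16.49 → nearest is A
(5.4, 0.9) — d² to each: A:5.76, B:5.22, C:9.77 → nearest is B
Tally — A:1, B:3, C:1. B captures the most (3).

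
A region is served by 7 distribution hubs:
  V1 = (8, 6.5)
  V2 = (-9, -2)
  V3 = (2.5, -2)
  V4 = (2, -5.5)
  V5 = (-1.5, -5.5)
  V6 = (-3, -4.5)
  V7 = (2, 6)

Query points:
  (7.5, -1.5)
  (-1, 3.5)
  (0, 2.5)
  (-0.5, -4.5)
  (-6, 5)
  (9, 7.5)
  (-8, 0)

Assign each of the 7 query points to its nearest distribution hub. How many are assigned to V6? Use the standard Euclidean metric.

0

(7.5, -1.5) — d² to each: V1:64.25, V2:272.5, V3:25.25, V4:46.25, V5:97, V6:119.25, V7:86.5 → nearest is V3
(-1, 3.5) — d² to each: V1:90, V2:94.25, V3:42.5, V4:90, V5:81.25, V6:68, V7:15.25 → nearest is V7
(0, 2.5) — d² to each: V1:80, V2:101.25, V3:26.5, V4:68, V5:66.25, V6:58, V7:16.25 → nearest is V7
(-0.5, -4.5) — d² to each: V1:193.25, V2:78.5, V3:15.25, V4:7.25, V5:2, V6:6.25, V7:116.5 → nearest is V5
(-6, 5) — d² to each: V1:198.25, V2:58, V3:121.25, V4:174.25, V5:130.5, V6:99.25, V7:65 → nearest is V2
(9, 7.5) — d² to each: V1:2, V2:414.25, V3:132.5, V4:218, V5:279.25, V6:288, V7:51.25 → nearest is V1
(-8, 0) — d² to each: V1:298.25, V2:5, V3:114.25, V4:130.25, V5:72.5, V6:45.25, V7:136 → nearest is V2
0 of the 7 points have V6 as nearest.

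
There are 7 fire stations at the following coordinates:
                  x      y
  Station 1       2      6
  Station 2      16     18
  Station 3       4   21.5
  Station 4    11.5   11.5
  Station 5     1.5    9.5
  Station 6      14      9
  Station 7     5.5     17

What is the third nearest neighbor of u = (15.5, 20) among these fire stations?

Station 7

Since √ is increasing, it suffices to compare squared distances:
d²(u, Station 1) = 182.25 + 196 = 378.25
d²(u, Station 2) = 0.25 + 4 = 4.25
d²(u, Station 3) = 132.25 + 2.25 = 134.5
d²(u, Station 4) = 16 + 72.25 = 88.25
d²(u, Station 5) = 196 + 110.25 = 306.25
d²(u, Station 6) = 2.25 + 121 = 123.25
d²(u, Station 7) = 100 + 9 = 109
Sorted ascending: Station 2, Station 4, Station 7, Station 6, … — the third-nearest is Station 7.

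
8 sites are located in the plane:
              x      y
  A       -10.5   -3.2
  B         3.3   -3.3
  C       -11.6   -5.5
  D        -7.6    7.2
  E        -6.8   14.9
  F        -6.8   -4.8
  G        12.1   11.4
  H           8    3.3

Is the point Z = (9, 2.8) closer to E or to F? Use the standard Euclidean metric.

Compare squared distances:
|ZE|² = (9−(-6.8))² + (2.8−14.9)² = 249.64 + 146.41 = 396.05
|ZF|² = (9−(-6.8))² + (2.8−(-4.8))² = 249.64 + 57.76 = 307.4
396.05 > 307.4, so F is closer.

F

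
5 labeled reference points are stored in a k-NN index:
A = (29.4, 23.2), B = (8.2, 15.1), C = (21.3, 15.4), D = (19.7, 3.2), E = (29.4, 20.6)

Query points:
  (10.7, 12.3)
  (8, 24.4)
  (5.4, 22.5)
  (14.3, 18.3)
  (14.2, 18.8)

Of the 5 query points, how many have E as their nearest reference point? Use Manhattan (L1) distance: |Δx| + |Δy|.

0

(10.7, 12.3) — d to each: A:29.6, B:5.3, C:13.7, D:18.1, E:27 → nearest is B
(8, 24.4) — d to each: A:22.6, B:9.5, C:22.3, D:32.9, E:25.2 → nearest is B
(5.4, 22.5) — d to each: A:24.7, B:10.2, C:23, D:33.6, E:25.9 → nearest is B
(14.3, 18.3) — d to each: A:20, B:9.3, C:9.9, D:20.5, E:17.4 → nearest is B
(14.2, 18.8) — d to each: A:19.6, B:9.7, C:10.5, D:21.1, E:17 → nearest is B
0 of the 5 points have E as nearest.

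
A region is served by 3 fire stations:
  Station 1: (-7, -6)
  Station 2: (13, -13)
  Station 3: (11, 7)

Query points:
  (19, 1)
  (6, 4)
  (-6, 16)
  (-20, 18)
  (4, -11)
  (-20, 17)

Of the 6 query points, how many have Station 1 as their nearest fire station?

(19, 1) — d² to each: Station 1:725, Station 2:232, Station 3:100 → nearest is Station 3
(6, 4) — d² to each: Station 1:269, Station 2:338, Station 3:34 → nearest is Station 3
(-6, 16) — d² to each: Station 1:485, Station 2:1202, Station 3:370 → nearest is Station 3
(-20, 18) — d² to each: Station 1:745, Station 2:2050, Station 3:1082 → nearest is Station 1
(4, -11) — d² to each: Station 1:146, Station 2:85, Station 3:373 → nearest is Station 2
(-20, 17) — d² to each: Station 1:698, Station 2:1989, Station 3:1061 → nearest is Station 1
2 of the 6 points have Station 1 as nearest.

2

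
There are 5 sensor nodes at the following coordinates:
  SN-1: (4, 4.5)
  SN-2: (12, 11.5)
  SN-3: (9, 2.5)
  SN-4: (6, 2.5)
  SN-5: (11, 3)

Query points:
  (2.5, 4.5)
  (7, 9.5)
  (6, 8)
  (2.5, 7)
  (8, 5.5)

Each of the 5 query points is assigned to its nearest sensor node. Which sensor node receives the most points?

(2.5, 4.5) — d² to each: SN-1:2.25, SN-2:139.25, SN-3:46.25, SN-4:16.25, SN-5:74.5 → nearest is SN-1
(7, 9.5) — d² to each: SN-1:34, SN-2:29, SN-3:53, SN-4:50, SN-5:58.25 → nearest is SN-2
(6, 8) — d² to each: SN-1:16.25, SN-2:48.25, SN-3:39.25, SN-4:30.25, SN-5:50 → nearest is SN-1
(2.5, 7) — d² to each: SN-1:8.5, SN-2:110.5, SN-3:62.5, SN-4:32.5, SN-5:88.25 → nearest is SN-1
(8, 5.5) — d² to each: SN-1:17, SN-2:52, SN-3:10, SN-4:13, SN-5:15.25 → nearest is SN-3
Tally — SN-1:3, SN-2:1, SN-3:1. SN-1 captures the most (3).

SN-1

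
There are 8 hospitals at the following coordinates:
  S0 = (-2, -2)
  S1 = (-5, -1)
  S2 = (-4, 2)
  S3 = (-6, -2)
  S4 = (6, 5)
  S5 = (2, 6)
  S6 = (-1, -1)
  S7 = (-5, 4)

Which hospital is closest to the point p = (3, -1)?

S6

Since √ is increasing, it suffices to compare squared distances:
|pS0|² = (3−(-2))² + (-1−(-2))² = 25 + 1 = 26
|pS1|² = (3−(-5))² + (-1−(-1))² = 64 + 0 = 64
|pS2|² = (3−(-4))² + (-1−2)² = 49 + 9 = 58
|pS3|² = (3−(-6))² + (-1−(-2))² = 81 + 1 = 82
|pS4|² = (3−6)² + (-1−5)² = 9 + 36 = 45
|pS5|² = (3−2)² + (-1−6)² = 1 + 49 = 50
|pS6|² = (3−(-1))² + (-1−(-1))² = 16 + 0 = 16
|pS7|² = (3−(-5))² + (-1−4)² = 64 + 25 = 89
Minimum is at S6.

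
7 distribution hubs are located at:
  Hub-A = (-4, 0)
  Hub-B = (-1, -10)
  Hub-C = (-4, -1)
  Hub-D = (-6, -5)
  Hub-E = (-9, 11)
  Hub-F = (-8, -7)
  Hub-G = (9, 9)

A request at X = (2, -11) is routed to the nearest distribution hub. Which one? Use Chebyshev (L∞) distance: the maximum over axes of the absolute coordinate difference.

Hub-B

d(X, Hub-A) = max(6, 11) = 11
d(X, Hub-B) = max(3, 1) = 3
d(X, Hub-C) = max(6, 10) = 10
d(X, Hub-D) = max(8, 6) = 8
d(X, Hub-E) = max(11, 22) = 22
d(X, Hub-F) = max(10, 4) = 10
d(X, Hub-G) = max(7, 20) = 20
Minimum is at Hub-B.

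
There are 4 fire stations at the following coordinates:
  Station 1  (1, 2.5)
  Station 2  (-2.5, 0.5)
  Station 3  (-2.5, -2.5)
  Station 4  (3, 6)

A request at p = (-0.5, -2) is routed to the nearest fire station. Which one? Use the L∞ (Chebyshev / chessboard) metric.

Station 3

d(p, Station 1) = max(1.5, 4.5) = 4.5
d(p, Station 2) = max(2, 2.5) = 2.5
d(p, Station 3) = max(2, 0.5) = 2
d(p, Station 4) = max(3.5, 8) = 8
Minimum is at Station 3.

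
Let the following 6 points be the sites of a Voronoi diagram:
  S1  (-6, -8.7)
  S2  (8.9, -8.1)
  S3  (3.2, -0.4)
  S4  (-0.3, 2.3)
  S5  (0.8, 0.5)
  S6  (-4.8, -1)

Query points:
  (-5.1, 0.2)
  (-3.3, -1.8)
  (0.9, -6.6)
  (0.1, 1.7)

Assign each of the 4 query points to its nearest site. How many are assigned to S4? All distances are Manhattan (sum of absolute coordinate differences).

1

(-5.1, 0.2) — d to each: S1:9.8, S2:22.3, S3:8.9, S4:6.9, S5:6.2, S6:1.5 → nearest is S6
(-3.3, -1.8) — d to each: S1:9.6, S2:18.5, S3:7.9, S4:7.1, S5:6.4, S6:2.3 → nearest is S6
(0.9, -6.6) — d to each: S1:9, S2:9.5, S3:8.5, S4:10.1, S5:7.2, S6:11.3 → nearest is S5
(0.1, 1.7) — d to each: S1:16.5, S2:18.6, S3:5.2, S4:1, S5:1.9, S6:7.6 → nearest is S4
1 of the 4 points has S4 as nearest.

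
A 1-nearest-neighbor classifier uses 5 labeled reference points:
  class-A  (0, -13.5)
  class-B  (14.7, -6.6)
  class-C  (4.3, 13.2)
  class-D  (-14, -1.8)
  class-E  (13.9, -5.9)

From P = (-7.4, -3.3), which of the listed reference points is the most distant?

class-B

Since √ is increasing, it suffices to compare squared distances:
d²(P, class-A) = (-7.4−0)² + (-3.3−(-13.5))² = 54.76 + 104.04 = 158.8
d²(P, class-B) = (-7.4−14.7)² + (-3.3−(-6.6))² = 488.41 + 10.89 = 499.3
d²(P, class-C) = (-7.4−4.3)² + (-3.3−13.2)² = 136.89 + 272.25 = 409.14
d²(P, class-D) = (-7.4−(-14))² + (-3.3−(-1.8))² = 43.56 + 2.25 = 45.81
d²(P, class-E) = (-7.4−13.9)² + (-3.3−(-5.9))² = 453.69 + 6.76 = 460.45
The largest is to class-B.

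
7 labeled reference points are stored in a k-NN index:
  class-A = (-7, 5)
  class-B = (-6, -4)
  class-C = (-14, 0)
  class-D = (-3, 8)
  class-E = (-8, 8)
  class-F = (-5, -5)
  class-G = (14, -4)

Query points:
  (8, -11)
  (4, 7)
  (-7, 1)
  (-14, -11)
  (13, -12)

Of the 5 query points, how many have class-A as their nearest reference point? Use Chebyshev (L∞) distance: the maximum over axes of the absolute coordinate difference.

(8, -11) — d to each: class-A:16, class-B:14, class-C:22, class-D:19, class-E:19, class-F:13, class-G:7 → nearest is class-G
(4, 7) — d to each: class-A:11, class-B:11, class-C:18, class-D:7, class-E:12, class-F:12, class-G:11 → nearest is class-D
(-7, 1) — d to each: class-A:4, class-B:5, class-C:7, class-D:7, class-E:7, class-F:6, class-G:21 → nearest is class-A
(-14, -11) — d to each: class-A:16, class-B:8, class-C:11, class-D:19, class-E:19, class-F:9, class-G:28 → nearest is class-B
(13, -12) — d to each: class-A:20, class-B:19, class-C:27, class-D:20, class-E:21, class-F:18, class-G:8 → nearest is class-G
1 of the 5 points has class-A as nearest.

1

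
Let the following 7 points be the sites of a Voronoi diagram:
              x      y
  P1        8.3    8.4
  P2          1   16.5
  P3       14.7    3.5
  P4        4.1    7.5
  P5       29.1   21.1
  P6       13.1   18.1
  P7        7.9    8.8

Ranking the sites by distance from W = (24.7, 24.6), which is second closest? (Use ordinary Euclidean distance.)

Squared Euclidean distances:
|WP1|² = (24.7−8.3)² + (24.6−8.4)² = 268.96 + 262.44 = 531.4
|WP2|² = (24.7−1)² + (24.6−16.5)² = 561.69 + 65.61 = 627.3
|WP3|² = (24.7−14.7)² + (24.6−3.5)² = 100 + 445.21 = 545.21
|WP4|² = (24.7−4.1)² + (24.6−7.5)² = 424.36 + 292.41 = 716.77
|WP5|² = (24.7−29.1)² + (24.6−21.1)² = 19.36 + 12.25 = 31.61
|WP6|² = (24.7−13.1)² + (24.6−18.1)² = 134.56 + 42.25 = 176.81
|WP7|² = (24.7−7.9)² + (24.6−8.8)² = 282.24 + 249.64 = 531.88
Sorted ascending: P5, P6, P1, … — the second-nearest is P6.

P6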